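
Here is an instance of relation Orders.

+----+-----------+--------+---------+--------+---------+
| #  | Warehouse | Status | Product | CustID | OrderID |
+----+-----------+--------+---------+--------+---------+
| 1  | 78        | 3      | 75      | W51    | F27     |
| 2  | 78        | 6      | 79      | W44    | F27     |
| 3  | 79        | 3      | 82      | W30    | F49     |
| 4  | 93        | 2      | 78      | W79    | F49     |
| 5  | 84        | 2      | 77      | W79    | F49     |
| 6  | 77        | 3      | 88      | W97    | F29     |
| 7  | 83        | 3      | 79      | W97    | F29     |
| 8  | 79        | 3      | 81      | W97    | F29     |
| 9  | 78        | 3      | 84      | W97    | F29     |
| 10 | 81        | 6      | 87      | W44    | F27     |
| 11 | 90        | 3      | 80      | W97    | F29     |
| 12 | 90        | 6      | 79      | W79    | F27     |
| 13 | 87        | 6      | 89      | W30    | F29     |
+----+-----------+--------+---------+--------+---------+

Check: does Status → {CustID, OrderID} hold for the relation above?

No

Status=3: rows 1, 3, 6, 7, 8, 9, 11 → {CustID,OrderID} takes values {(W51, F27), (W30, F49), (W97, F29)} — violation
Status=6: rows 2, 10, 12, 13 → {CustID,OrderID} takes values {(W44, F27), (W79, F27), (W30, F29)} — violation
Status=2: rows 4, 5 → {CustID,OrderID} = (W79, F49), (W79, F49) ✓
Two rows agree on Status but differ on {CustID, OrderID}, so Status → {CustID, OrderID} does not hold.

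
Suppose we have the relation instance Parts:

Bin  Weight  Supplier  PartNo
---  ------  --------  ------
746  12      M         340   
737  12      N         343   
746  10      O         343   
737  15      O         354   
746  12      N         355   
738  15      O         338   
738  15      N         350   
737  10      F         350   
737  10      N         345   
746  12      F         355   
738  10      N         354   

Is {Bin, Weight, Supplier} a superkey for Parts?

All 11 rows have distinct {Bin, Weight, Supplier} values, so {Bin, Weight, Supplier} → (all attributes) holds and {Bin, Weight, Supplier} is a superkey.

Yes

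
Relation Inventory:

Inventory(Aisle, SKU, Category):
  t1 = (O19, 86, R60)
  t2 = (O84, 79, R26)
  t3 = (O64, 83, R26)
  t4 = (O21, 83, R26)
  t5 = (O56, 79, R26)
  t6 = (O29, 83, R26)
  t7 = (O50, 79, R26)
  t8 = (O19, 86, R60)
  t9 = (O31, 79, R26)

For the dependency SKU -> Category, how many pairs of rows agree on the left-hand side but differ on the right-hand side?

SKU=86: all 2 rows agree on Category — 0 pairs.
SKU=79: all 4 rows agree on Category — 0 pairs.
SKU=83: all 3 rows agree on Category — 0 pairs.

0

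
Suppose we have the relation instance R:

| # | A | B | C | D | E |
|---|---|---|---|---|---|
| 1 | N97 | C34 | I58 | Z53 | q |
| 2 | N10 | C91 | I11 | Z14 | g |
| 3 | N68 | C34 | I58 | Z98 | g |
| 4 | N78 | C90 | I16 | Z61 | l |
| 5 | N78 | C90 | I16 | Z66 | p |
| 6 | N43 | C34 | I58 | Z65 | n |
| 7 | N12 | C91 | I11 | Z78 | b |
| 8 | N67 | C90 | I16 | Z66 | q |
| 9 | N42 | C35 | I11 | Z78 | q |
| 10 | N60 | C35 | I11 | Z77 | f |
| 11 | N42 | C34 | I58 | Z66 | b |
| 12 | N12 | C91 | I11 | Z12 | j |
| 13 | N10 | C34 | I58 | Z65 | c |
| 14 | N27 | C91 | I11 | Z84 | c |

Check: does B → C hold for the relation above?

B=C34: rows 1, 3, 6, 11, 13 → C = I58, I58, I58, I58, I58 ✓
B=C91: rows 2, 7, 12, 14 → C = I11, I11, I11, I11 ✓
B=C90: rows 4, 5, 8 → C = I16, I16, I16 ✓
B=C35: rows 9, 10 → C = I11, I11 ✓
Every B value is associated with a single C value, so B → C holds.

Yes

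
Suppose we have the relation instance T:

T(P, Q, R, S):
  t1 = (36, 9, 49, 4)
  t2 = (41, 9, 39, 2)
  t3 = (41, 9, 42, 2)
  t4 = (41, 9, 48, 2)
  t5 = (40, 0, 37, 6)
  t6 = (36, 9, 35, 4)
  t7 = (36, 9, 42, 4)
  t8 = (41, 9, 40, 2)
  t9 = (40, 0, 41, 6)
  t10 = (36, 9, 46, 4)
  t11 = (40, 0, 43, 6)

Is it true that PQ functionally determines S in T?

(P=36, Q=9): rows 1, 6, 7, 10 → S = 4, 4, 4, 4 ✓
(P=41, Q=9): rows 2, 3, 4, 8 → S = 2, 2, 2, 2 ✓
(P=40, Q=0): rows 5, 9, 11 → S = 6, 6, 6 ✓
Every PQ value is associated with a single S value, so PQ → S holds.

Yes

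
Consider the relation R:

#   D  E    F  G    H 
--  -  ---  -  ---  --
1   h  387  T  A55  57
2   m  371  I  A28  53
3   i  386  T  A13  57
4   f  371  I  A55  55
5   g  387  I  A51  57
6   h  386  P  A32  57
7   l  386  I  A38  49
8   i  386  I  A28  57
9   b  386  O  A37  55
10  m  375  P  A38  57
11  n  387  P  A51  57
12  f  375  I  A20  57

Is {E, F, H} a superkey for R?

All 12 rows have distinct {E, F, H} values, so {E, F, H} → (all attributes) holds and {E, F, H} is a superkey.

Yes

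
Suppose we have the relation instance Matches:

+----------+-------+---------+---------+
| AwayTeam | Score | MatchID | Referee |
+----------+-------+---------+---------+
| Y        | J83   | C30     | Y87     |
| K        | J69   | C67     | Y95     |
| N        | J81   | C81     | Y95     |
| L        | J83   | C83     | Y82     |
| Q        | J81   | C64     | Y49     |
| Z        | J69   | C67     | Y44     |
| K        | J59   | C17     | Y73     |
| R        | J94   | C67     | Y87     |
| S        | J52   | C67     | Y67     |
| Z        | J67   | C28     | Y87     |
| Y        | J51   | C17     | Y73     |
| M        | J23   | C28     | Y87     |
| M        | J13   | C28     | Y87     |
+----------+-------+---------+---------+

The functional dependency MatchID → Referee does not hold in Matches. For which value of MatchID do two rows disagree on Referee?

MatchID=C30: 1 row → Referee = Y87 ✓
MatchID=C67: 4 rows → Referee takes values {Y95, Y44, Y87, Y67} — violation
MatchID=C81: 1 row → Referee = Y95 ✓
MatchID=C83: 1 row → Referee = Y82 ✓
MatchID=C64: 1 row → Referee = Y49 ✓
MatchID=C17: 2 rows → Referee = Y73, Y73 ✓
MatchID=C28: 3 rows → Referee = Y87, Y87, Y87 ✓
The only MatchID value with inconsistent Referee is MatchID=C67.

C67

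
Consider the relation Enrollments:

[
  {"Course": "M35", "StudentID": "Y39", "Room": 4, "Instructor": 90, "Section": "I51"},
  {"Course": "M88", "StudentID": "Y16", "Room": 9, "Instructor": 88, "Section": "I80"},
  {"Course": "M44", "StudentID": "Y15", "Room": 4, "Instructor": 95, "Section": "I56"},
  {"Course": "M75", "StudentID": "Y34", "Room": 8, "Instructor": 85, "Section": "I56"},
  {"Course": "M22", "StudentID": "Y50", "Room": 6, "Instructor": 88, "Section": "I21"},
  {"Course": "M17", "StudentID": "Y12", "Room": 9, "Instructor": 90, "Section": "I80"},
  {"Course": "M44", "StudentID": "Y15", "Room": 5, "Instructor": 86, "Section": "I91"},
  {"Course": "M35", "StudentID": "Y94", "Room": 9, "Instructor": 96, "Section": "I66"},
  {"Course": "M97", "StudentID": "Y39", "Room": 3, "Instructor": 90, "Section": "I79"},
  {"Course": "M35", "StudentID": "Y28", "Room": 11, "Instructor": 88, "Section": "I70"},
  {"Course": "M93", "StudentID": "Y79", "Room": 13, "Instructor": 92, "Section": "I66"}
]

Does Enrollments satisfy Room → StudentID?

Room=4: 2 rows → StudentID takes values {Y39, Y15} — violation
Room=9: 3 rows → StudentID takes values {Y16, Y12, Y94} — violation
Room=8: 1 row → StudentID = Y34 ✓
Room=6: 1 row → StudentID = Y50 ✓
Room=5: 1 row → StudentID = Y15 ✓
Room=3: 1 row → StudentID = Y39 ✓
Room=11: 1 row → StudentID = Y28 ✓
Room=13: 1 row → StudentID = Y79 ✓
Two rows agree on Room but differ on StudentID, so Room → StudentID does not hold.

No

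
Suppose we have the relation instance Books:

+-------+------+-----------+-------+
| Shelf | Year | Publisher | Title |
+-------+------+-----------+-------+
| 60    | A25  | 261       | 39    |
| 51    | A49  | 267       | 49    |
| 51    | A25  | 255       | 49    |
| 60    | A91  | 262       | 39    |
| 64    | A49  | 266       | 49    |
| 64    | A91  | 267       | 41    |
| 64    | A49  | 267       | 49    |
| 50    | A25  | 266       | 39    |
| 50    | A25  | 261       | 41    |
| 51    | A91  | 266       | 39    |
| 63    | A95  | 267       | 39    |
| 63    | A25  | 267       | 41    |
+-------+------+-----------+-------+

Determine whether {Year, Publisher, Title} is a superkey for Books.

No

Two distinct rows share (Year=A49, Publisher=267, Title=49), so {Year, Publisher, Title} does not determine every attribute — not a superkey.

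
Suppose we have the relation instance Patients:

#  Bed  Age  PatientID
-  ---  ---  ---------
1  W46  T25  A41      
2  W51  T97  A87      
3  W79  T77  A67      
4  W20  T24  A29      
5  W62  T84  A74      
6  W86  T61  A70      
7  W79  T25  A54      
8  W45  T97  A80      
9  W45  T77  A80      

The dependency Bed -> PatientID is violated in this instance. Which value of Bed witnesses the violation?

W79

Bed=W46: row 1 → PatientID = A41 ✓
Bed=W51: row 2 → PatientID = A87 ✓
Bed=W79: rows 3, 7 → PatientID takes values {A67, A54} — violation
Bed=W20: row 4 → PatientID = A29 ✓
Bed=W62: row 5 → PatientID = A74 ✓
Bed=W86: row 6 → PatientID = A70 ✓
Bed=W45: rows 8, 9 → PatientID = A80, A80 ✓
The only Bed value with inconsistent PatientID is Bed=W79.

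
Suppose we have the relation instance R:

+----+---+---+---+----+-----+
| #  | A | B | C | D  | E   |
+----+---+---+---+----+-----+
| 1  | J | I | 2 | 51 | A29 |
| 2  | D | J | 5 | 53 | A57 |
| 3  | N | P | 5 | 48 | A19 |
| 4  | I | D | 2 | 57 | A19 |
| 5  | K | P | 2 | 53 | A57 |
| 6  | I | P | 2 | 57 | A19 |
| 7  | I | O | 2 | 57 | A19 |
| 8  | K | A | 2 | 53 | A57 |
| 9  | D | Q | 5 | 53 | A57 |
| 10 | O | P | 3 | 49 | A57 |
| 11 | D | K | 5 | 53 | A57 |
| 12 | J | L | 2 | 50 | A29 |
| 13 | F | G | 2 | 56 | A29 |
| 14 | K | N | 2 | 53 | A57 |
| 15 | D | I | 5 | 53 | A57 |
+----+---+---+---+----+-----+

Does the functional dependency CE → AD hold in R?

(C=2, E=A29): rows 1, 12, 13 → {A,D} takes values {(J, 51), (J, 50), (F, 56)} — violation
(C=5, E=A57): rows 2, 9, 11, 15 → {A,D} = (D, 53), (D, 53), (D, 53), (D, 53) ✓
(C=5, E=A19): row 3 → {A,D} = (N, 48) ✓
(C=2, E=A19): rows 4, 6, 7 → {A,D} = (I, 57), (I, 57), (I, 57) ✓
(C=2, E=A57): rows 5, 8, 14 → {A,D} = (K, 53), (K, 53), (K, 53) ✓
(C=3, E=A57): row 10 → {A,D} = (O, 49) ✓
Two rows agree on CE but differ on AD, so CE → AD does not hold.

No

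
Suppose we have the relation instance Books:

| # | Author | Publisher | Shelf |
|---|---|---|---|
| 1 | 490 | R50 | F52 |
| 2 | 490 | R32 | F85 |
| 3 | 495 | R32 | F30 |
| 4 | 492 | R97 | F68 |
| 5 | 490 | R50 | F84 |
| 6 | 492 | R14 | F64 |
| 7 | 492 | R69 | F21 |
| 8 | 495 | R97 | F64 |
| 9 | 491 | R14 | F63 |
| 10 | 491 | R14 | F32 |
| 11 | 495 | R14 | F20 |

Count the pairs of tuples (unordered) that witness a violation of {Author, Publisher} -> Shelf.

(Author=490, Publisher=R50): violating pairs (1,5) — 1 pair.
(Author=491, Publisher=R14): violating pairs (9,10) — 1 pair.

2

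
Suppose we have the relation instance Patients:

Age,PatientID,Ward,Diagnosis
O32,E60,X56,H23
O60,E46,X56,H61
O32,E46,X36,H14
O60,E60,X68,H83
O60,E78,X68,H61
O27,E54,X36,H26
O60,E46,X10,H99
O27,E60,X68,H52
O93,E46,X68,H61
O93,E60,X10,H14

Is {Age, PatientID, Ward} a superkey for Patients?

All 10 rows have distinct {Age, PatientID, Ward} values, so {Age, PatientID, Ward} → (all attributes) holds and {Age, PatientID, Ward} is a superkey.

Yes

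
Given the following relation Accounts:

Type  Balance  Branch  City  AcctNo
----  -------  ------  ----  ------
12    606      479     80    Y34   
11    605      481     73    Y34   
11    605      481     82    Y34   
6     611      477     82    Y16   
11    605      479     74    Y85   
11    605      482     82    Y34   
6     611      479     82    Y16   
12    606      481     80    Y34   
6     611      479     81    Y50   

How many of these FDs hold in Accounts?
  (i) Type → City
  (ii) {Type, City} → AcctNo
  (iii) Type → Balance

2

(i) Type → City: Type=11: 4 rows → City takes values {73, 82, 74} — violation; Type=6: 3 rows → City takes values {82, 81} — violation — fails.
(ii) {Type, City} → AcctNo: every LHS value maps to a single RHS value — holds.
(iii) Type → Balance: every LHS value maps to a single RHS value — holds.
2 of the 3 dependencies hold.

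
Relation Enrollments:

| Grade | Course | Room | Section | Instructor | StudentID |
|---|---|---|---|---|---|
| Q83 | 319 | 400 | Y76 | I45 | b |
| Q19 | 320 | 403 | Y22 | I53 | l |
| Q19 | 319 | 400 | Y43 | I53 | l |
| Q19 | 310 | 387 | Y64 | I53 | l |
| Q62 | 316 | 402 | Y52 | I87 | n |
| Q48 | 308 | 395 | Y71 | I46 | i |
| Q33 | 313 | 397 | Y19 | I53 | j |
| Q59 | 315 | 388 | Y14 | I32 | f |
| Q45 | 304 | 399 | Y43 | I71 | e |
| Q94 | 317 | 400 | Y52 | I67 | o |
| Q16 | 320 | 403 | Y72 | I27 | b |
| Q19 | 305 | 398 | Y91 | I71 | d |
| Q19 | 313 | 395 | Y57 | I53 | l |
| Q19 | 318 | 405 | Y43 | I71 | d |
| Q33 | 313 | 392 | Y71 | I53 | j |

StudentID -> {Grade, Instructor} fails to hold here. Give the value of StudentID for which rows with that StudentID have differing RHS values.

StudentID=b: 2 rows → {Grade,Instructor} takes values {(Q83, I45), (Q16, I27)} — violation
StudentID=l: 4 rows → {Grade,Instructor} = (Q19, I53), (Q19, I53), (Q19, I53), (Q19, I53) ✓
StudentID=n: 1 row → {Grade,Instructor} = (Q62, I87) ✓
StudentID=i: 1 row → {Grade,Instructor} = (Q48, I46) ✓
StudentID=j: 2 rows → {Grade,Instructor} = (Q33, I53), (Q33, I53) ✓
StudentID=f: 1 row → {Grade,Instructor} = (Q59, I32) ✓
StudentID=e: 1 row → {Grade,Instructor} = (Q45, I71) ✓
StudentID=o: 1 row → {Grade,Instructor} = (Q94, I67) ✓
StudentID=d: 2 rows → {Grade,Instructor} = (Q19, I71), (Q19, I71) ✓
The only StudentID value with inconsistent RHS is StudentID=b.

b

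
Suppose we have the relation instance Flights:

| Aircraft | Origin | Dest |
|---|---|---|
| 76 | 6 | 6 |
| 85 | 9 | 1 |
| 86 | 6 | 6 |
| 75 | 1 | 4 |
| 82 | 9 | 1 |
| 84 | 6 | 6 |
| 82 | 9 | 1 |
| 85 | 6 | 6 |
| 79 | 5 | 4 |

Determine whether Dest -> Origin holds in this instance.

Dest=6: 4 rows → Origin = 6, 6, 6, 6 ✓
Dest=1: 3 rows → Origin = 9, 9, 9 ✓
Dest=4: 2 rows → Origin takes values {1, 5} — violation
Two rows agree on Dest but differ on Origin, so Dest -> Origin does not hold.

No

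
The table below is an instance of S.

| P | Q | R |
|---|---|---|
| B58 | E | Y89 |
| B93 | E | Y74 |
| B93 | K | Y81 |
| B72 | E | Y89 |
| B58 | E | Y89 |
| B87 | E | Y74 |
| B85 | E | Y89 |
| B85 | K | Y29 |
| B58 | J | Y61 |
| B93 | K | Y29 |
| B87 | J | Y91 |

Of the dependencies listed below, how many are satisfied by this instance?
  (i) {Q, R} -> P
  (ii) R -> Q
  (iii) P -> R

1

(i) {Q, R} -> P: (Q=E, R=Y89): 4 rows → P takes values {B58, B72, B85} — violation; (Q=E, R=Y74): 2 rows → P takes values {B93, B87} — violation; (Q=K, R=Y29): 2 rows → P takes values {B85, B93} — violation — fails.
(ii) R -> Q: every LHS value maps to a single RHS value — holds.
(iii) P -> R: P=B58: 3 rows → R takes values {Y89, Y61} — violation; P=B93: 3 rows → R takes values {Y74, Y81, Y29} — violation; P=B87: 2 rows → R takes values {Y74, Y91} — violation; P=B85: 2 rows → R takes values {Y89, Y29} — violation — fails.
1 of the 3 dependencies holds.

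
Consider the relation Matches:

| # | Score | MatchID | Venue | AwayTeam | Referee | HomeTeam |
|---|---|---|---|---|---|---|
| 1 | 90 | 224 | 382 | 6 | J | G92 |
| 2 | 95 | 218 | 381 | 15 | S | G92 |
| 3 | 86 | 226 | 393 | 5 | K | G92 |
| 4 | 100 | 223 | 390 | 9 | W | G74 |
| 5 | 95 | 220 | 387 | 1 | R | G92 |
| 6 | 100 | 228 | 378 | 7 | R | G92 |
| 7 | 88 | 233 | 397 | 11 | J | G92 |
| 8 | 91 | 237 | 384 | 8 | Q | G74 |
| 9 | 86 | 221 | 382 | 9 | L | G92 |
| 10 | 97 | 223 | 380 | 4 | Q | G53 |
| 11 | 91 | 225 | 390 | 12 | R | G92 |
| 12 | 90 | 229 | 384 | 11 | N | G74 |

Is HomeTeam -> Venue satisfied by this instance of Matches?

No

HomeTeam=G92: rows 1, 2, 3, 5, 6, 7, 9, 11 → Venue takes values {382, 381, 393, 387, 378, 397, 390} — violation
HomeTeam=G74: rows 4, 8, 12 → Venue takes values {390, 384} — violation
HomeTeam=G53: row 10 → Venue = 380 ✓
Two rows agree on HomeTeam but differ on Venue, so HomeTeam -> Venue does not hold.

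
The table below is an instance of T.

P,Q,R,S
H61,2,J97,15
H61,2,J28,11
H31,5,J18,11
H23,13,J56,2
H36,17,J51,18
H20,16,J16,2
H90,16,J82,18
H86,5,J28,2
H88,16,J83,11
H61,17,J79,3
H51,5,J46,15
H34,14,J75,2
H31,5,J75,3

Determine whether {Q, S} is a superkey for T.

Yes

All 13 rows have distinct {Q, S} values, so {Q, S} → (all attributes) holds and {Q, S} is a superkey.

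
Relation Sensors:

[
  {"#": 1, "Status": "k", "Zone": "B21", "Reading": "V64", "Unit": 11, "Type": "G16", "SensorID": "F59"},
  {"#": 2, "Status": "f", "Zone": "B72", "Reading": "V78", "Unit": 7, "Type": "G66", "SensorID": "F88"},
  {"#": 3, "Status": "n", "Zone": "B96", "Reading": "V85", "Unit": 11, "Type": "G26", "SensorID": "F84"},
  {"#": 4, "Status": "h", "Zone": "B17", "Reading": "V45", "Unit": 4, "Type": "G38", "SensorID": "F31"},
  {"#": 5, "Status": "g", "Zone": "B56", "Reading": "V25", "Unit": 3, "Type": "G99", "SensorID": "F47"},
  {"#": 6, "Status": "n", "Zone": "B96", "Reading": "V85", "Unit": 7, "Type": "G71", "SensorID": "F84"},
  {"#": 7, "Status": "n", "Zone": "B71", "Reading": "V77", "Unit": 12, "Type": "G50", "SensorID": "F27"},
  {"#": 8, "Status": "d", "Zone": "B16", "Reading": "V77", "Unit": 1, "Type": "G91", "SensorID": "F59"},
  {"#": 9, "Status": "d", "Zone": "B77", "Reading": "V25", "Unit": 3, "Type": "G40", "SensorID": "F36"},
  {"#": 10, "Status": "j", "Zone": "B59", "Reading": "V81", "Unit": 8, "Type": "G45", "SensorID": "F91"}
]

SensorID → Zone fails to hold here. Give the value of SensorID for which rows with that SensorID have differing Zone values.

SensorID=F59: rows 1, 8 → Zone takes values {B21, B16} — violation
SensorID=F88: row 2 → Zone = B72 ✓
SensorID=F84: rows 3, 6 → Zone = B96, B96 ✓
SensorID=F31: row 4 → Zone = B17 ✓
SensorID=F47: row 5 → Zone = B56 ✓
SensorID=F27: row 7 → Zone = B71 ✓
SensorID=F36: row 9 → Zone = B77 ✓
SensorID=F91: row 10 → Zone = B59 ✓
The only SensorID value with inconsistent Zone is SensorID=F59.

F59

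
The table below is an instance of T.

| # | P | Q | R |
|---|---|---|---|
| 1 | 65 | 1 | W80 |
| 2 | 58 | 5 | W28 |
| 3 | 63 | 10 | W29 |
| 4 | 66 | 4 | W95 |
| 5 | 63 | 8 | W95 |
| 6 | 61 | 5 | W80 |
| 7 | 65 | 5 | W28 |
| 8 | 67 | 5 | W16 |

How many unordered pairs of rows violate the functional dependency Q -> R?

5

Q=5: violating pairs (2,6), (2,8), (6,7), (6,8), (7,8) — 5 pairs.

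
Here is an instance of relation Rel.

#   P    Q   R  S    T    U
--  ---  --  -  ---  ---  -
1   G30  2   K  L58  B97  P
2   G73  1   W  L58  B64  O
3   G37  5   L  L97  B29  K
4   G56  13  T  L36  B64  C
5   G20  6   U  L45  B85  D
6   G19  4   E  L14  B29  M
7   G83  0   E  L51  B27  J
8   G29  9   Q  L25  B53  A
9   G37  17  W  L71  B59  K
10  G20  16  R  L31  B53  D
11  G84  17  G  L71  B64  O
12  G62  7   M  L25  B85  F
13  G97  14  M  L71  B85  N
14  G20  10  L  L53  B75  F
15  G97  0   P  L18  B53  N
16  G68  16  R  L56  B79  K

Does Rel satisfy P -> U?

P=G30: row 1 → U = P ✓
P=G73: row 2 → U = O ✓
P=G37: rows 3, 9 → U = K, K ✓
P=G56: row 4 → U = C ✓
P=G20: rows 5, 10, 14 → U takes values {D, F} — violation
P=G19: row 6 → U = M ✓
P=G83: row 7 → U = J ✓
P=G29: row 8 → U = A ✓
P=G84: row 11 → U = O ✓
P=G62: row 12 → U = F ✓
P=G97: rows 13, 15 → U = N, N ✓
P=G68: row 16 → U = K ✓
Two rows agree on P but differ on U, so P -> U does not hold.

No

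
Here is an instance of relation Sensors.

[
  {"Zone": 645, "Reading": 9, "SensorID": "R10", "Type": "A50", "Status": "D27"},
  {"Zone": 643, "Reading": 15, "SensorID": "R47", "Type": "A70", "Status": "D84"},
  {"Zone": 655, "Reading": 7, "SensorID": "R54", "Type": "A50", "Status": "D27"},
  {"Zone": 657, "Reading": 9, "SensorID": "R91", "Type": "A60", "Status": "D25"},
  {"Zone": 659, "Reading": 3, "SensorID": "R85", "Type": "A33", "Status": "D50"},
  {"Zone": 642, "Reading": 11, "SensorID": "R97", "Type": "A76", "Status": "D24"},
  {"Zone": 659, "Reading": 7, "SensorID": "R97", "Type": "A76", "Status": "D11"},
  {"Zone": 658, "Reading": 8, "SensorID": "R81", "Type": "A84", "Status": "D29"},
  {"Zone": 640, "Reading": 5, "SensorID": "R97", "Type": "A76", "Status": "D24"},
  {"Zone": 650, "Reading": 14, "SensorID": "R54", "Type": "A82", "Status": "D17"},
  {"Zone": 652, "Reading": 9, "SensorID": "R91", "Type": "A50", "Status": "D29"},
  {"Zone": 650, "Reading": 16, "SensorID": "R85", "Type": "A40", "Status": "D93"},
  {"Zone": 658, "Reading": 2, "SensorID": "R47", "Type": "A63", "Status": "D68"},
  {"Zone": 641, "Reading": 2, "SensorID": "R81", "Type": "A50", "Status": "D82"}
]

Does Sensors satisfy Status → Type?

No

Status=D27: 2 rows → Type = A50, A50 ✓
Status=D84: 1 row → Type = A70 ✓
Status=D25: 1 row → Type = A60 ✓
Status=D50: 1 row → Type = A33 ✓
Status=D24: 2 rows → Type = A76, A76 ✓
Status=D11: 1 row → Type = A76 ✓
Status=D29: 2 rows → Type takes values {A84, A50} — violation
Status=D17: 1 row → Type = A82 ✓
Status=D93: 1 row → Type = A40 ✓
Status=D68: 1 row → Type = A63 ✓
Status=D82: 1 row → Type = A50 ✓
Two rows agree on Status but differ on Type, so Status → Type does not hold.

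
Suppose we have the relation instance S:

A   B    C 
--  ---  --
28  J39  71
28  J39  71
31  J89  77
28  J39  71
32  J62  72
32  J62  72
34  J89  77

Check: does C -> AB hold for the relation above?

C=71: 3 rows → {A,B} = (28, J39), (28, J39), (28, J39) ✓
C=77: 2 rows → {A,B} takes values {(31, J89), (34, J89)} — violation
C=72: 2 rows → {A,B} = (32, J62), (32, J62) ✓
Two rows agree on C but differ on AB, so C -> AB does not hold.

No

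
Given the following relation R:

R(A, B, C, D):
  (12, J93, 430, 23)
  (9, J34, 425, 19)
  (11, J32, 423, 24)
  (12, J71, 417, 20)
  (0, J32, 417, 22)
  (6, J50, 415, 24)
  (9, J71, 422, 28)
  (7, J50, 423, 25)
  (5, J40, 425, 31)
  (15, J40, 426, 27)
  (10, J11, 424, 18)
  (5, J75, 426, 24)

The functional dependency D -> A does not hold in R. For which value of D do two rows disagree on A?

D=23: 1 row → A = 12 ✓
D=19: 1 row → A = 9 ✓
D=24: 3 rows → A takes values {11, 6, 5} — violation
D=20: 1 row → A = 12 ✓
D=22: 1 row → A = 0 ✓
D=28: 1 row → A = 9 ✓
D=25: 1 row → A = 7 ✓
D=31: 1 row → A = 5 ✓
D=27: 1 row → A = 15 ✓
D=18: 1 row → A = 10 ✓
The only D value with inconsistent A is D=24.

24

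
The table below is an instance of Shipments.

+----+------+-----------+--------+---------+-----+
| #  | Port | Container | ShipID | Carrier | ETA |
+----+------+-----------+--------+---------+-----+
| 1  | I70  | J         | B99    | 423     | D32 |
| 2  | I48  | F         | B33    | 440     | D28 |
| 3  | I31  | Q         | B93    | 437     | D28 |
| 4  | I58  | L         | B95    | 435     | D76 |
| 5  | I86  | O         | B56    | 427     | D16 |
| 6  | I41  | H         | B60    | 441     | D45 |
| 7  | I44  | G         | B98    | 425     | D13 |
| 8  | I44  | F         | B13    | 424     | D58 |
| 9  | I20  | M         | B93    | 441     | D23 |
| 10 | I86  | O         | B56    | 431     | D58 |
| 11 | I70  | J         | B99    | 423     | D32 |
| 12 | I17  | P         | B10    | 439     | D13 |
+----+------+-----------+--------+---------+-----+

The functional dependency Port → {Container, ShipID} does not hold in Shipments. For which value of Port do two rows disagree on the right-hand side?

I44

Port=I70: rows 1, 11 → {Container,ShipID} = (J, B99), (J, B99) ✓
Port=I48: row 2 → {Container,ShipID} = (F, B33) ✓
Port=I31: row 3 → {Container,ShipID} = (Q, B93) ✓
Port=I58: row 4 → {Container,ShipID} = (L, B95) ✓
Port=I86: rows 5, 10 → {Container,ShipID} = (O, B56), (O, B56) ✓
Port=I41: row 6 → {Container,ShipID} = (H, B60) ✓
Port=I44: rows 7, 8 → {Container,ShipID} takes values {(G, B98), (F, B13)} — violation
Port=I20: row 9 → {Container,ShipID} = (M, B93) ✓
Port=I17: row 12 → {Container,ShipID} = (P, B10) ✓
The only Port value with inconsistent RHS is Port=I44.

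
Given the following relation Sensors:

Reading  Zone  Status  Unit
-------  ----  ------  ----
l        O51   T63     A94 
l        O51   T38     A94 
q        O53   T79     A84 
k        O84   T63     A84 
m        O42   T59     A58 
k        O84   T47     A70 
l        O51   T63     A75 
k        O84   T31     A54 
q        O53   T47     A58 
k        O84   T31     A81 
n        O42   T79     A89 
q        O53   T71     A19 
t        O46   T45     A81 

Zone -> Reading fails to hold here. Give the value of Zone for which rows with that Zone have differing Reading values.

Zone=O51: 3 rows → Reading = l, l, l ✓
Zone=O53: 3 rows → Reading = q, q, q ✓
Zone=O84: 4 rows → Reading = k, k, k, k ✓
Zone=O42: 2 rows → Reading takes values {m, n} — violation
Zone=O46: 1 row → Reading = t ✓
The only Zone value with inconsistent Reading is Zone=O42.

O42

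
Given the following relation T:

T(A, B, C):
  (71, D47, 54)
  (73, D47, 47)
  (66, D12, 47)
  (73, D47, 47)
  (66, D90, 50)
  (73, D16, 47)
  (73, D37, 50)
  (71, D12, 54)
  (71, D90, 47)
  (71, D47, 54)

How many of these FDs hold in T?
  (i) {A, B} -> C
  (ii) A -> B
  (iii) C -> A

1

(i) {A, B} -> C: every LHS value maps to a single RHS value — holds.
(ii) A -> B: A=71: 4 rows → B takes values {D47, D12, D90} — violation; A=73: 4 rows → B takes values {D47, D16, D37} — violation; A=66: 2 rows → B takes values {D12, D90} — violation — fails.
(iii) C -> A: C=47: 5 rows → A takes values {73, 66, 71} — violation; C=50: 2 rows → A takes values {66, 73} — violation — fails.
1 of the 3 dependencies holds.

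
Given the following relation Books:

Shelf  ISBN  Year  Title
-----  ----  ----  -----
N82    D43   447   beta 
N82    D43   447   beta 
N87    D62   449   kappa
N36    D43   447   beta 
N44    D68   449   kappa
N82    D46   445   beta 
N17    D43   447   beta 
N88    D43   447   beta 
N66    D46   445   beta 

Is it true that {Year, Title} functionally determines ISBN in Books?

No

(Year=447, Title=beta): 5 rows → ISBN = D43, D43, D43, D43, D43 ✓
(Year=449, Title=kappa): 2 rows → ISBN takes values {D62, D68} — violation
(Year=445, Title=beta): 2 rows → ISBN = D46, D46 ✓
Two rows agree on {Year, Title} but differ on ISBN, so {Year, Title} → ISBN does not hold.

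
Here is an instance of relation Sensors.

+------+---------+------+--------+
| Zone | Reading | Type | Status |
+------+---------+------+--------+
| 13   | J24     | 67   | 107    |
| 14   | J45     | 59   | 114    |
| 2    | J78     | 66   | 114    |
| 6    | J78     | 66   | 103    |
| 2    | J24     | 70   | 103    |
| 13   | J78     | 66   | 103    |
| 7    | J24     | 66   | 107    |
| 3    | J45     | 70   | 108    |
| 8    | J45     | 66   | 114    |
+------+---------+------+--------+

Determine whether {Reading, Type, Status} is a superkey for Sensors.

Two distinct rows share (Reading=J78, Type=66, Status=103), so {Reading, Type, Status} does not determine every attribute — not a superkey.

No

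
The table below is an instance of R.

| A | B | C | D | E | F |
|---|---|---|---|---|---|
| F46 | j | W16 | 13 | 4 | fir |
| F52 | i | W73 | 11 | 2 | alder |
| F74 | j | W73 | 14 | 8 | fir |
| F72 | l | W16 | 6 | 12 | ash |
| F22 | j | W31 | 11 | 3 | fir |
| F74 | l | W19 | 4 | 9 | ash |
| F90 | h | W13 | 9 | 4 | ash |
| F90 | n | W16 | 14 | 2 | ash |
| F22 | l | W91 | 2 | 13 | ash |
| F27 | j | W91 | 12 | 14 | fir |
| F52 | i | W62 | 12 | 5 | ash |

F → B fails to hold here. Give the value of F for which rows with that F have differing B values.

F=fir: 4 rows → B = j, j, j, j ✓
F=alder: 1 row → B = i ✓
F=ash: 6 rows → B takes values {l, h, n, i} — violation
The only F value with inconsistent B is F=ash.

ash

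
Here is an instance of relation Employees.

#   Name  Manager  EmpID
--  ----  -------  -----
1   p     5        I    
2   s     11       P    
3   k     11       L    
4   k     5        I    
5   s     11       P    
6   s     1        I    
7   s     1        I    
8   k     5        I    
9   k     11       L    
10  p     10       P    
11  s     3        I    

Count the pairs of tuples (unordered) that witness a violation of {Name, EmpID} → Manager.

(Name=s, EmpID=P): all 2 rows agree on Manager — 0 pairs.
(Name=k, EmpID=L): all 2 rows agree on Manager — 0 pairs.
(Name=k, EmpID=I): all 2 rows agree on Manager — 0 pairs.
(Name=s, EmpID=I): violating pairs (6,11), (7,11) — 2 pairs.

2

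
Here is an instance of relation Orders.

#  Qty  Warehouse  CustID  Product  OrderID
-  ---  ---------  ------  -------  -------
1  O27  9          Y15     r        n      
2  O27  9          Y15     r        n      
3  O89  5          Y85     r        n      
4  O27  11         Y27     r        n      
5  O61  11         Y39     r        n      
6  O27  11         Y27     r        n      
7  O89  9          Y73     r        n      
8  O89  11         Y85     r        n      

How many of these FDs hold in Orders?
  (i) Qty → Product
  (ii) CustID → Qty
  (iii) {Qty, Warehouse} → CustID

(i) Qty → Product: every LHS value maps to a single RHS value — holds.
(ii) CustID → Qty: every LHS value maps to a single RHS value — holds.
(iii) {Qty, Warehouse} → CustID: every LHS value maps to a single RHS value — holds.
3 of the 3 dependencies hold.

3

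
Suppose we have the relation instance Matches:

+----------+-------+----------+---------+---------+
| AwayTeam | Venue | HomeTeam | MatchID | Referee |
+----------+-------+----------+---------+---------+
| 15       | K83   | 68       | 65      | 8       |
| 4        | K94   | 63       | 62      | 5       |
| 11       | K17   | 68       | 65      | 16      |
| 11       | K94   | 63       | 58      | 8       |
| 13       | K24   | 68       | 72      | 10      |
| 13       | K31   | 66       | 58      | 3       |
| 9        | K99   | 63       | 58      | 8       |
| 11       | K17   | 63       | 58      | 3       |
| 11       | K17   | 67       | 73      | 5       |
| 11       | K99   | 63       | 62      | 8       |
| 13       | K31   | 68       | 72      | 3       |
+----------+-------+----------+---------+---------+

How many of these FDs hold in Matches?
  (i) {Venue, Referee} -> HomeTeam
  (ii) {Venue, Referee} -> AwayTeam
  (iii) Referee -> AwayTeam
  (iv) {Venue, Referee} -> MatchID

(i) {Venue, Referee} -> HomeTeam: (Venue=K31, Referee=3): 2 rows → HomeTeam takes values {66, 68} — violation — fails.
(ii) {Venue, Referee} -> AwayTeam: (Venue=K99, Referee=8): 2 rows → AwayTeam takes values {9, 11} — violation — fails.
(iii) Referee -> AwayTeam: Referee=8: 4 rows → AwayTeam takes values {15, 11, 9} — violation; Referee=5: 2 rows → AwayTeam takes values {4, 11} — violation; Referee=3: 3 rows → AwayTeam takes values {13, 11} — violation — fails.
(iv) {Venue, Referee} -> MatchID: (Venue=K31, Referee=3): 2 rows → MatchID takes values {58, 72} — violation; (Venue=K99, Referee=8): 2 rows → MatchID takes values {58, 62} — violation — fails.
None of the 4 dependencies hold.

0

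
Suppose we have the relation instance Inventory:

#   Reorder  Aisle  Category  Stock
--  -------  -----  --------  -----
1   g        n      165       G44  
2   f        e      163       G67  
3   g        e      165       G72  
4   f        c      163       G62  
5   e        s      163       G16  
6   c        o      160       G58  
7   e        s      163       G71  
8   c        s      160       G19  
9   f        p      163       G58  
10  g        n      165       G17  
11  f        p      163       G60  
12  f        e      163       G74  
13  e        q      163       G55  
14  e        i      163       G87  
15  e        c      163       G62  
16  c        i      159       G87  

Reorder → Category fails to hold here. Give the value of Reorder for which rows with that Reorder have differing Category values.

Reorder=g: rows 1, 3, 10 → Category = 165, 165, 165 ✓
Reorder=f: rows 2, 4, 9, 11, 12 → Category = 163, 163, 163, 163, 163 ✓
Reorder=e: rows 5, 7, 13, 14, 15 → Category = 163, 163, 163, 163, 163 ✓
Reorder=c: rows 6, 8, 16 → Category takes values {160, 159} — violation
The only Reorder value with inconsistent Category is Reorder=c.

c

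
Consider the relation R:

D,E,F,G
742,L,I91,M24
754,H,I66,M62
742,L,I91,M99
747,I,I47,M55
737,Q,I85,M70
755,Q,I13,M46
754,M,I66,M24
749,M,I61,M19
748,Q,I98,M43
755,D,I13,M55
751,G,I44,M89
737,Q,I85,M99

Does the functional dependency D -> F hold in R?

Yes

D=742: 2 rows → F = I91, I91 ✓
D=754: 2 rows → F = I66, I66 ✓
D=747: 1 row → F = I47 ✓
D=737: 2 rows → F = I85, I85 ✓
D=755: 2 rows → F = I13, I13 ✓
D=749: 1 row → F = I61 ✓
D=748: 1 row → F = I98 ✓
D=751: 1 row → F = I44 ✓
Every D value is associated with a single F value, so D -> F holds.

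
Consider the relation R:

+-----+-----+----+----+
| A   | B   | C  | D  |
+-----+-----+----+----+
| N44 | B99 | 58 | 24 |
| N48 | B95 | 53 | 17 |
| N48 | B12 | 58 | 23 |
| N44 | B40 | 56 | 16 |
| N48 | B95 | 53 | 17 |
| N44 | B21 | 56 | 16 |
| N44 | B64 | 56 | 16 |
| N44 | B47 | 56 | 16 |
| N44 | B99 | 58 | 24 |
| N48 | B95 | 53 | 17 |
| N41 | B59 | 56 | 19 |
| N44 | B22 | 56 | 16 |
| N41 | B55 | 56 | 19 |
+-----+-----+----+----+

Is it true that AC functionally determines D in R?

Yes

(A=N44, C=58): 2 rows → D = 24, 24 ✓
(A=N48, C=53): 3 rows → D = 17, 17, 17 ✓
(A=N48, C=58): 1 row → D = 23 ✓
(A=N44, C=56): 5 rows → D = 16, 16, 16, 16, 16 ✓
(A=N41, C=56): 2 rows → D = 19, 19 ✓
Every AC value is associated with a single D value, so AC → D holds.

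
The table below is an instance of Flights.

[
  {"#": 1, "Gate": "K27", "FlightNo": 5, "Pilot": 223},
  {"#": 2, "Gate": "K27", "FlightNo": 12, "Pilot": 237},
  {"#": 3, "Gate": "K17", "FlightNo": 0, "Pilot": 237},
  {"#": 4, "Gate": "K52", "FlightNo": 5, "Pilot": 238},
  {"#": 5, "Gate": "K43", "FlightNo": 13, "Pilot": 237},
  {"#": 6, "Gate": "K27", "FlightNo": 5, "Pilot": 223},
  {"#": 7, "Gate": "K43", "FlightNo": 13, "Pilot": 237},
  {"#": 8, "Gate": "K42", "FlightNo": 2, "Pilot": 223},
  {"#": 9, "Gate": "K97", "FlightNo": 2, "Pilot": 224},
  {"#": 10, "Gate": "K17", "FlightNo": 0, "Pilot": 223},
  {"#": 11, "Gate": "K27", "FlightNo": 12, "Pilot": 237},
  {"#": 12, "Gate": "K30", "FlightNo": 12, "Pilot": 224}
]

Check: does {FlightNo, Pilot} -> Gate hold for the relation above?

Yes

(FlightNo=5, Pilot=223): rows 1, 6 → Gate = K27, K27 ✓
(FlightNo=12, Pilot=237): rows 2, 11 → Gate = K27, K27 ✓
(FlightNo=0, Pilot=237): row 3 → Gate = K17 ✓
(FlightNo=5, Pilot=238): row 4 → Gate = K52 ✓
(FlightNo=13, Pilot=237): rows 5, 7 → Gate = K43, K43 ✓
(FlightNo=2, Pilot=223): row 8 → Gate = K42 ✓
(FlightNo=2, Pilot=224): row 9 → Gate = K97 ✓
(FlightNo=0, Pilot=223): row 10 → Gate = K17 ✓
(FlightNo=12, Pilot=224): row 12 → Gate = K30 ✓
Every {FlightNo, Pilot} value is associated with a single Gate value, so {FlightNo, Pilot} -> Gate holds.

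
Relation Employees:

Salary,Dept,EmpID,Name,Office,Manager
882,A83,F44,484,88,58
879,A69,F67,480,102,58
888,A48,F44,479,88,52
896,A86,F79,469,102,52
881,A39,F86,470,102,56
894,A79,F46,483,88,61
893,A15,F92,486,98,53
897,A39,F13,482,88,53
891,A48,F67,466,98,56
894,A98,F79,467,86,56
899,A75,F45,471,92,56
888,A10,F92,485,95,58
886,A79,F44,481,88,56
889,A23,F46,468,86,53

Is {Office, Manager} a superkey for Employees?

Yes

All 14 rows have distinct {Office, Manager} values, so {Office, Manager} → (all attributes) holds and {Office, Manager} is a superkey.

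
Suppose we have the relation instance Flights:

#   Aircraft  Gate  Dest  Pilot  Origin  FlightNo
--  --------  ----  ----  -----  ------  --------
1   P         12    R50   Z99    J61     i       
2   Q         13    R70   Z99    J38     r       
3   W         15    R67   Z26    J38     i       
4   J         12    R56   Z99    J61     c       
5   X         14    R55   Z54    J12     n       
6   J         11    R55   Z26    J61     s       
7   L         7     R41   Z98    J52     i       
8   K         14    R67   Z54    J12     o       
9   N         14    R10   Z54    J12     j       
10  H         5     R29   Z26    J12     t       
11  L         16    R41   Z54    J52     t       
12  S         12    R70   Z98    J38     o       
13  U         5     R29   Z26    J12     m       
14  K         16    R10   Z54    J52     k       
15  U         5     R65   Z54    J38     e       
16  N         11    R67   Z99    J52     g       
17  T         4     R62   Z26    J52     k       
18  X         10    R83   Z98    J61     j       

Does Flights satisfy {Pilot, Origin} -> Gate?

(Pilot=Z99, Origin=J61): rows 1, 4 → Gate = 12, 12 ✓
(Pilot=Z99, Origin=J38): row 2 → Gate = 13 ✓
(Pilot=Z26, Origin=J38): row 3 → Gate = 15 ✓
(Pilot=Z54, Origin=J12): rows 5, 8, 9 → Gate = 14, 14, 14 ✓
(Pilot=Z26, Origin=J61): row 6 → Gate = 11 ✓
(Pilot=Z98, Origin=J52): row 7 → Gate = 7 ✓
(Pilot=Z26, Origin=J12): rows 10, 13 → Gate = 5, 5 ✓
(Pilot=Z54, Origin=J52): rows 11, 14 → Gate = 16, 16 ✓
(Pilot=Z98, Origin=J38): row 12 → Gate = 12 ✓
(Pilot=Z54, Origin=J38): row 15 → Gate = 5 ✓
(Pilot=Z99, Origin=J52): row 16 → Gate = 11 ✓
(Pilot=Z26, Origin=J52): row 17 → Gate = 4 ✓
(Pilot=Z98, Origin=J61): row 18 → Gate = 10 ✓
Every {Pilot, Origin} value is associated with a single Gate value, so {Pilot, Origin} -> Gate holds.

Yes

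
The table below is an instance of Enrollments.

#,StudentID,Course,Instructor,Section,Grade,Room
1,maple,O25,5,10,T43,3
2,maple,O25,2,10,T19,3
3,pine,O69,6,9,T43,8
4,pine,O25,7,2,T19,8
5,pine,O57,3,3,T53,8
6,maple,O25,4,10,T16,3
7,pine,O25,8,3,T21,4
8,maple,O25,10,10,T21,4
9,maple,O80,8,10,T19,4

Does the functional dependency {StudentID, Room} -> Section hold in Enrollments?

(StudentID=maple, Room=3): rows 1, 2, 6 → Section = 10, 10, 10 ✓
(StudentID=pine, Room=8): rows 3, 4, 5 → Section takes values {9, 2, 3} — violation
(StudentID=pine, Room=4): row 7 → Section = 3 ✓
(StudentID=maple, Room=4): rows 8, 9 → Section = 10, 10 ✓
Two rows agree on {StudentID, Room} but differ on Section, so {StudentID, Room} -> Section does not hold.

No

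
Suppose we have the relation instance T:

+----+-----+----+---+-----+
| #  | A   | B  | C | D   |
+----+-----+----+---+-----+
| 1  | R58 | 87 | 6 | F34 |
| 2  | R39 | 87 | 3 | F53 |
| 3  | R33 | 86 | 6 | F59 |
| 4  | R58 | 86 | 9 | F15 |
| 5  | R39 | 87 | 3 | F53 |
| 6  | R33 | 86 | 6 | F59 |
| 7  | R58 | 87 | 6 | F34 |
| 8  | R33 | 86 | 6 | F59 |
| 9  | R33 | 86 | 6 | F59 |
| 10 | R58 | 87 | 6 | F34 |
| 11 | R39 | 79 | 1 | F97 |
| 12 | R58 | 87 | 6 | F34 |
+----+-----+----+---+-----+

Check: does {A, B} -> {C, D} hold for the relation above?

Yes

(A=R58, B=87): rows 1, 7, 10, 12 → {C,D} = (6, F34), (6, F34), (6, F34), (6, F34) ✓
(A=R39, B=87): rows 2, 5 → {C,D} = (3, F53), (3, F53) ✓
(A=R33, B=86): rows 3, 6, 8, 9 → {C,D} = (6, F59), (6, F59), (6, F59), (6, F59) ✓
(A=R58, B=86): row 4 → {C,D} = (9, F15) ✓
(A=R39, B=79): row 11 → {C,D} = (1, F97) ✓
Every {A, B} value is associated with a single {C, D} value, so {A, B} -> {C, D} holds.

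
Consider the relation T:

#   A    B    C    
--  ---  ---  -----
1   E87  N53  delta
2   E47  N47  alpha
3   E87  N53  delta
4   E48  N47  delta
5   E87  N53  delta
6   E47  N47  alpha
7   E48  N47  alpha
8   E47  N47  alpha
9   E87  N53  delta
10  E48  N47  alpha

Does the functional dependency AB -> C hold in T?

(A=E87, B=N53): rows 1, 3, 5, 9 → C = delta, delta, delta, delta ✓
(A=E47, B=N47): rows 2, 6, 8 → C = alpha, alpha, alpha ✓
(A=E48, B=N47): rows 4, 7, 10 → C takes values {delta, alpha} — violation
Two rows agree on AB but differ on C, so AB -> C does not hold.

No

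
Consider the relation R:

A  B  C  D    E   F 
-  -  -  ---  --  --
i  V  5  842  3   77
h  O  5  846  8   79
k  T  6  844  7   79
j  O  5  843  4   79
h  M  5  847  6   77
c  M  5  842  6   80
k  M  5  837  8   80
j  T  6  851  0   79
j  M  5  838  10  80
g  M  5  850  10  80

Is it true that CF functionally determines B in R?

No

(C=5, F=77): 2 rows → B takes values {V, M} — violation
(C=5, F=79): 2 rows → B = O, O ✓
(C=6, F=79): 2 rows → B = T, T ✓
(C=5, F=80): 4 rows → B = M, M, M, M ✓
Two rows agree on CF but differ on B, so CF -> B does not hold.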